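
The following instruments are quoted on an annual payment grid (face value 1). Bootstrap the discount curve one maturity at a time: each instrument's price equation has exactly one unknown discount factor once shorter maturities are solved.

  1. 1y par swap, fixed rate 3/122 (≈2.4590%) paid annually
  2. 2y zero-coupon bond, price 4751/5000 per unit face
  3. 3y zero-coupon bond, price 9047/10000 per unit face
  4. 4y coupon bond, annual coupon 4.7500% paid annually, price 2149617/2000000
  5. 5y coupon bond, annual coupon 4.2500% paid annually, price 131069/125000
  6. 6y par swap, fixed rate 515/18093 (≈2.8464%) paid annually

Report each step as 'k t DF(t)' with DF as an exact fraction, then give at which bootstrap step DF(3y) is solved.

step 1 [1y] swap r/1=3/122: DF=(1 − 3/122·(0))/(1+3/122) = 122/125 ≈ 0.976000
step 2 [2y] zero: DF = P = 4751/5000 ≈ 0.950200
step 3 [3y] zero: DF = P = 9047/10000 ≈ 0.904700
step 4 [4y] bond c/1=19/400: DF=(2149617/2000000 − 19/400·(0.976000+0.950200+0.904700))/(1+19/400) = 8977/10000 ≈ 0.897700
step 5 [5y] bond c/1=17/400: DF=(131069/125000 − 17/400·(0.976000+0.950200+0.904700+0.897700))/(1+17/400) = 4269/5000 ≈ 0.853800
step 6 [6y] swap r/1=515/18093: DF=(1 − 515/18093·(0.976000+0.950200+0.904700+0.897700+0.853800))/(1+515/18093) = 1691/2000 ≈ 0.845500

1 1 122/125
2 2 4751/5000
3 3 9047/10000
4 4 8977/10000
5 5 4269/5000
6 6 1691/2000
DF(3y) is solved at step 3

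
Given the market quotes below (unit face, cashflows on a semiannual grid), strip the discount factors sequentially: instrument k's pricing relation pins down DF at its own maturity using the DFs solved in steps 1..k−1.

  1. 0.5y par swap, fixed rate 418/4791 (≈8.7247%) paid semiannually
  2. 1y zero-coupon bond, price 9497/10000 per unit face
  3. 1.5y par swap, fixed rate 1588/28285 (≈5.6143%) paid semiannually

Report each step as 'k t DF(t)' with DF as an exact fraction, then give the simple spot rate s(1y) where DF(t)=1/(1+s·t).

1 1/2 4791/5000
2 1 9497/10000
3 3/2 4603/5000
s(1y) = (1/(9497/10000) − 1)/(1) = 503/9497 ≈ 5.2964%

step 1 [0.5y] swap r/2=209/4791: DF=(1 − 209/4791·(0))/(1+209/4791) = 4791/5000 ≈ 0.958200
step 2 [1y] zero: DF = P = 9497/10000 ≈ 0.949700
step 3 [1.5y] swap r/2=794/28285: DF=(1 − 794/28285·(0.958200+0.949700))/(1+794/28285) = 4603/5000 ≈ 0.920600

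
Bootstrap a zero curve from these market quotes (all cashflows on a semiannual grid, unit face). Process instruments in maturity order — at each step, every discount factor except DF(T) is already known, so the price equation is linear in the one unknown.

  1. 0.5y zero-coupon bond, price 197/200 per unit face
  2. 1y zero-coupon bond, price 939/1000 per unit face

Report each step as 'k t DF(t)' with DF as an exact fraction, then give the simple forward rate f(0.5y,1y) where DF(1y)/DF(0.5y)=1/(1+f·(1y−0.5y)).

step 1 [0.5y] zero: DF = P = 197/200 ≈ 0.985000
step 2 [1y] zero: DF = P = 939/1000 ≈ 0.939000

1 1/2 197/200
2 1 939/1000
f(0.5y,1y) = ((197/200)/(939/1000) − 1)/(1/2) = 92/939 ≈ 9.7977%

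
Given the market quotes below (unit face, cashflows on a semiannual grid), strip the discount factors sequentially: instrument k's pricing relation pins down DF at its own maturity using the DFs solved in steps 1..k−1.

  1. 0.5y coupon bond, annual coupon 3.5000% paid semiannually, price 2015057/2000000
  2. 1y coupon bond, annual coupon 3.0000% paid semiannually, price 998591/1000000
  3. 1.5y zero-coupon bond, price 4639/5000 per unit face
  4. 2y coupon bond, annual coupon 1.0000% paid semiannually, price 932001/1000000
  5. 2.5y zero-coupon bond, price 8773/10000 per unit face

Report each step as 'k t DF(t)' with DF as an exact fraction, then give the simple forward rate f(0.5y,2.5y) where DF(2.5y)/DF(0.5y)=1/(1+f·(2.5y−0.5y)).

1 1/2 4951/5000
2 1 2423/2500
3 3/2 4639/5000
4 2 913/1000
5 5/2 8773/10000
f(0.5y,2.5y) = ((4951/5000)/(8773/10000) − 1)/(2) = 1129/17546 ≈ 6.4345%

step 1 [0.5y] bond c/2=7/400: DF=(2015057/2000000 − 7/400·(0))/(1+7/400) = 4951/5000 ≈ 0.990200
step 2 [1y] bond c/2=3/200: DF=(998591/1000000 − 3/200·(0.990200))/(1+3/200) = 2423/2500 ≈ 0.969200
step 3 [1.5y] zero: DF = P = 4639/5000 ≈ 0.927800
step 4 [2y] bond c/2=1/200: DF=(932001/1000000 − 1/200·(0.990200+0.969200+0.927800))/(1+1/200) = 913/1000 ≈ 0.913000
step 5 [2.5y] zero: DF = P = 8773/10000 ≈ 0.877300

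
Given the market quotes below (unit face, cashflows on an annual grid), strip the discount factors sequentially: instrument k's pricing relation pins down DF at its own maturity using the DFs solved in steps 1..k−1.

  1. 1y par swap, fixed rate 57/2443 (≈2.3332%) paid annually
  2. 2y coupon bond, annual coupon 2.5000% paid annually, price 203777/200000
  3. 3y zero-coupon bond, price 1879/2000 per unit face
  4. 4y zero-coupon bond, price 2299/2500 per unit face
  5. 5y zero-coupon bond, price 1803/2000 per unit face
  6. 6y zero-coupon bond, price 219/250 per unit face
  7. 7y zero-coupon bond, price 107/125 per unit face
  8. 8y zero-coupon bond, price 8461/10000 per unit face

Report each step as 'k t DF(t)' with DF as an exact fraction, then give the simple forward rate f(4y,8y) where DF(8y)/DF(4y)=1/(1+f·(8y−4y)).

1 1 2443/2500
2 2 4851/5000
3 3 1879/2000
4 4 2299/2500
5 5 1803/2000
6 6 219/250
7 7 107/125
8 8 8461/10000
f(4y,8y) = ((2299/2500)/(8461/10000) − 1)/(4) = 735/33844 ≈ 2.1717%

step 1 [1y] swap r/1=57/2443: DF=(1 − 57/2443·(0))/(1+57/2443) = 2443/2500 ≈ 0.977200
step 2 [2y] bond c/1=1/40: DF=(203777/200000 − 1/40·(0.977200))/(1+1/40) = 4851/5000 ≈ 0.970200
step 3 [3y] zero: DF = P = 1879/2000 ≈ 0.939500
step 4 [4y] zero: DF = P = 2299/2500 ≈ 0.919600
step 5 [5y] zero: DF = P = 1803/2000 ≈ 0.901500
step 6 [6y] zero: DF = P = 219/250 ≈ 0.876000
step 7 [7y] zero: DF = P = 107/125 ≈ 0.856000
step 8 [8y] zero: DF = P = 8461/10000 ≈ 0.846100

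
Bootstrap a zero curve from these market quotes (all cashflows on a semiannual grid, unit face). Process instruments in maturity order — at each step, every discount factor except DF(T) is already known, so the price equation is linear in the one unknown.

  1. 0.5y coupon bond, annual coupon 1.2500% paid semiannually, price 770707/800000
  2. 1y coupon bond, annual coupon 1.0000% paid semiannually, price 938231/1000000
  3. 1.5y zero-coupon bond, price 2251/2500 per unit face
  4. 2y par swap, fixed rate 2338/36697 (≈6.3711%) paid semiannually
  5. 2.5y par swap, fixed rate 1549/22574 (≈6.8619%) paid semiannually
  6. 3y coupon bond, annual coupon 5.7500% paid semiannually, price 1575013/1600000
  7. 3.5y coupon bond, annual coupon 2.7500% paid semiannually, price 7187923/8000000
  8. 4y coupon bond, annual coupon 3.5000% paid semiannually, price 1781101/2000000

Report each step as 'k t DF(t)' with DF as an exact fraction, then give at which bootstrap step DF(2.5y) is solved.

1 1/2 4787/5000
2 1 1161/1250
3 3/2 2251/2500
4 2 8831/10000
5 5/2 8451/10000
6 3 8307/10000
7 7/2 4069/5000
8 4 7693/10000
DF(2.5y) is solved at step 5

step 1 [0.5y] bond c/2=1/160: DF=(770707/800000 − 1/160·(0))/(1+1/160) = 4787/5000 ≈ 0.957400
step 2 [1y] bond c/2=1/200: DF=(938231/1000000 − 1/200·(0.957400))/(1+1/200) = 1161/1250 ≈ 0.928800
step 3 [1.5y] zero: DF = P = 2251/2500 ≈ 0.900400
step 4 [2y] swap r/2=1169/36697: DF=(1 − 1169/36697·(0.957400+0.928800+0.900400))/(1+1169/36697) = 8831/10000 ≈ 0.883100
step 5 [2.5y] swap r/2=1549/45148: DF=(1 − 1549/45148·(0.957400+0.928800+0.900400+0.883100))/(1+1549/45148) = 8451/10000 ≈ 0.845100
step 6 [3y] bond c/2=23/800: DF=(1575013/1600000 − 23/800·(0.957400+0.928800+0.900400+0.883100+0.845100))/(1+23/800) = 8307/10000 ≈ 0.830700
step 7 [3.5y] bond c/2=11/800: DF=(7187923/8000000 − 11/800·(0.957400+0.928800+0.900400+0.883100+0.845100+0.830700))/(1+11/800) = 4069/5000 ≈ 0.813800
step 8 [4y] bond c/2=7/400: DF=(1781101/2000000 − 7/400·(0.957400+0.928800+0.900400+0.883100+0.845100+0.830700+0.813800))/(1+7/400) = 7693/10000 ≈ 0.769300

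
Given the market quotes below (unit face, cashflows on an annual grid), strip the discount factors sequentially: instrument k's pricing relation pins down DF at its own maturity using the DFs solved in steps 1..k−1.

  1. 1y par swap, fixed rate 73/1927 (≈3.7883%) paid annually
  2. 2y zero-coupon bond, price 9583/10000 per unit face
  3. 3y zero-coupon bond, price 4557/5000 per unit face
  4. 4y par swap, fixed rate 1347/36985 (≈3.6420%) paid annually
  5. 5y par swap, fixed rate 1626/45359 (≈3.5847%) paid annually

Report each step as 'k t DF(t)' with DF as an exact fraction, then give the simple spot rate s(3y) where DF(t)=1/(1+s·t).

step 1 [1y] swap r/1=73/1927: DF=(1 − 73/1927·(0))/(1+73/1927) = 1927/2000 ≈ 0.963500
step 2 [2y] zero: DF = P = 9583/10000 ≈ 0.958300
step 3 [3y] zero: DF = P = 4557/5000 ≈ 0.911400
step 4 [4y] swap r/1=1347/36985: DF=(1 − 1347/36985·(0.963500+0.958300+0.911400))/(1+1347/36985) = 8653/10000 ≈ 0.865300
step 5 [5y] swap r/1=1626/45359: DF=(1 − 1626/45359·(0.963500+0.958300+0.911400+0.865300))/(1+1626/45359) = 4187/5000 ≈ 0.837400

1 1 1927/2000
2 2 9583/10000
3 3 4557/5000
4 4 8653/10000
5 5 4187/5000
s(3y) = (1/(4557/5000) − 1)/(3) = 443/13671 ≈ 3.2404%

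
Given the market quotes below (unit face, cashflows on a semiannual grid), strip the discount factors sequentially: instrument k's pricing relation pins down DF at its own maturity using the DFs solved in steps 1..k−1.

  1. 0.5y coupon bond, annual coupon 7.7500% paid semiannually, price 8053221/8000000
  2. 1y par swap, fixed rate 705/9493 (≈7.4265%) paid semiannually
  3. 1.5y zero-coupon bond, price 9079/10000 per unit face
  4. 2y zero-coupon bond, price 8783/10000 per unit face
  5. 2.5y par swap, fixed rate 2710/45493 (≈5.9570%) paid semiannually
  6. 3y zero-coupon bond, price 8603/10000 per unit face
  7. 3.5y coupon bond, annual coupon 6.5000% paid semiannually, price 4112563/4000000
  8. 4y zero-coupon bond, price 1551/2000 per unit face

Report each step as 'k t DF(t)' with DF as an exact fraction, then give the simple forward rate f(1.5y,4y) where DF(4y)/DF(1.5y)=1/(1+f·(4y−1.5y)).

step 1 [0.5y] bond c/2=31/800: DF=(8053221/8000000 − 31/800·(0))/(1+31/800) = 9691/10000 ≈ 0.969100
step 2 [1y] swap r/2=705/18986: DF=(1 − 705/18986·(0.969100))/(1+705/18986) = 1859/2000 ≈ 0.929500
step 3 [1.5y] zero: DF = P = 9079/10000 ≈ 0.907900
step 4 [2y] zero: DF = P = 8783/10000 ≈ 0.878300
step 5 [2.5y] swap r/2=1355/45493: DF=(1 − 1355/45493·(0.969100+0.929500+0.907900+0.878300))/(1+1355/45493) = 1729/2000 ≈ 0.864500
step 6 [3y] zero: DF = P = 8603/10000 ≈ 0.860300
step 7 [3.5y] bond c/2=13/400: DF=(4112563/4000000 − 13/400·(0.969100+0.929500+0.907900+0.878300+0.864500+0.860300))/(1+13/400) = 1651/2000 ≈ 0.825500
step 8 [4y] zero: DF = P = 1551/2000 ≈ 0.775500

1 1/2 9691/10000
2 1 1859/2000
3 3/2 9079/10000
4 2 8783/10000
5 5/2 1729/2000
6 3 8603/10000
7 7/2 1651/2000
8 4 1551/2000
f(1.5y,4y) = ((9079/10000)/(1551/2000) − 1)/(5/2) = 2648/38775 ≈ 6.8291%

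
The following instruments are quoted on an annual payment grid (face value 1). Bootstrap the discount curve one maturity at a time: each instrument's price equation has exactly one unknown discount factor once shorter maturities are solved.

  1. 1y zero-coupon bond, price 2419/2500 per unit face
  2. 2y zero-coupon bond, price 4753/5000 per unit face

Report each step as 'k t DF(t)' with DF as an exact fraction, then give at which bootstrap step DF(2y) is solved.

1 1 2419/2500
2 2 4753/5000
DF(2y) is solved at step 2

step 1 [1y] zero: DF = P = 2419/2500 ≈ 0.967600
step 2 [2y] zero: DF = P = 4753/5000 ≈ 0.950600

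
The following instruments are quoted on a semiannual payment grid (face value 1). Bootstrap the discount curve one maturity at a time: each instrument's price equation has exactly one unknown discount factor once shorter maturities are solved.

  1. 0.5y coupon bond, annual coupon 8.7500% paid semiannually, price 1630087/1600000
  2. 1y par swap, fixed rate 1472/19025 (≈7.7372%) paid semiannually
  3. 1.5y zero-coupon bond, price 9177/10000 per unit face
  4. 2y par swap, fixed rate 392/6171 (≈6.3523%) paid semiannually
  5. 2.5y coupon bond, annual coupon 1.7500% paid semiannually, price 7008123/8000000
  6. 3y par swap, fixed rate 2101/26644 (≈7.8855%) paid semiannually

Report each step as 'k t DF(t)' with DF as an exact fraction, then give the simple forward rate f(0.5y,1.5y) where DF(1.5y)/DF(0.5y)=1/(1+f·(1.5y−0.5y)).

1 1/2 9761/10000
2 1 579/625
3 3/2 9177/10000
4 2 1103/1250
5 5/2 8363/10000
6 3 7899/10000
f(0.5y,1.5y) = ((9761/10000)/(9177/10000) − 1)/(1) = 584/9177 ≈ 6.3637%

step 1 [0.5y] bond c/2=7/160: DF=(1630087/1600000 − 7/160·(0))/(1+7/160) = 9761/10000 ≈ 0.976100
step 2 [1y] swap r/2=736/19025: DF=(1 − 736/19025·(0.976100))/(1+736/19025) = 579/625 ≈ 0.926400
step 3 [1.5y] zero: DF = P = 9177/10000 ≈ 0.917700
step 4 [2y] swap r/2=196/6171: DF=(1 − 196/6171·(0.976100+0.926400+0.917700))/(1+196/6171) = 1103/1250 ≈ 0.882400
step 5 [2.5y] bond c/2=7/800: DF=(7008123/8000000 − 7/800·(0.976100+0.926400+0.917700+0.882400))/(1+7/800) = 8363/10000 ≈ 0.836300
step 6 [3y] swap r/2=2101/53288: DF=(1 − 2101/53288·(0.976100+0.926400+0.917700+0.882400+0.836300))/(1+2101/53288) = 7899/10000 ≈ 0.789900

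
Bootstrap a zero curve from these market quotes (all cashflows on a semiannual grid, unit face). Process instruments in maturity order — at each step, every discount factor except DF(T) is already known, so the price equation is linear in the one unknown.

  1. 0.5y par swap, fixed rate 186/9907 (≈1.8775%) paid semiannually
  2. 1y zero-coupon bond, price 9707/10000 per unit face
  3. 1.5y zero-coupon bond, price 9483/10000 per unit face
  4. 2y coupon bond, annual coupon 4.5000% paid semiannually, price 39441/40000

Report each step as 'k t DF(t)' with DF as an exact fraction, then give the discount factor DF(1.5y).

1 1/2 9907/10000
2 1 9707/10000
3 3/2 9483/10000
4 2 9003/10000
DF(1.5y) = 9483/10000 ≈ 0.948300

step 1 [0.5y] swap r/2=93/9907: DF=(1 − 93/9907·(0))/(1+93/9907) = 9907/10000 ≈ 0.990700
step 2 [1y] zero: DF = P = 9707/10000 ≈ 0.970700
step 3 [1.5y] zero: DF = P = 9483/10000 ≈ 0.948300
step 4 [2y] bond c/2=9/400: DF=(39441/40000 − 9/400·(0.990700+0.970700+0.948300))/(1+9/400) = 9003/10000 ≈ 0.900300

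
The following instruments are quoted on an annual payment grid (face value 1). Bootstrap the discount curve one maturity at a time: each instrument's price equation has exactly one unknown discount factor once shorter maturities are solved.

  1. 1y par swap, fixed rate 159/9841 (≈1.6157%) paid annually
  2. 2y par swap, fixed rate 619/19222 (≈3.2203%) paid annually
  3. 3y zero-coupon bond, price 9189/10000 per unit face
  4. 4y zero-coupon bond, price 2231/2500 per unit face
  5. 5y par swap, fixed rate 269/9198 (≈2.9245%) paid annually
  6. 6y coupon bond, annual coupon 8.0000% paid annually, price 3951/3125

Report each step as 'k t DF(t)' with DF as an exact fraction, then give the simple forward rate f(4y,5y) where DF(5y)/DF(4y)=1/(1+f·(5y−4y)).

step 1 [1y] swap r/1=159/9841: DF=(1 − 159/9841·(0))/(1+159/9841) = 9841/10000 ≈ 0.984100
step 2 [2y] swap r/1=619/19222: DF=(1 − 619/19222·(0.984100))/(1+619/19222) = 9381/10000 ≈ 0.938100
step 3 [3y] zero: DF = P = 9189/10000 ≈ 0.918900
step 4 [4y] zero: DF = P = 2231/2500 ≈ 0.892400
step 5 [5y] swap r/1=269/9198: DF=(1 − 269/9198·(0.984100+0.938100+0.918900+0.892400))/(1+269/9198) = 1731/2000 ≈ 0.865500
step 6 [6y] bond c/1=2/25: DF=(3951/3125 − 2/25·(0.984100+0.938100+0.918900+0.892400+0.865500))/(1+2/25) = 83/100 ≈ 0.830000

1 1 9841/10000
2 2 9381/10000
3 3 9189/10000
4 4 2231/2500
5 5 1731/2000
6 6 83/100
f(4y,5y) = ((2231/2500)/(1731/2000) − 1)/(1) = 269/8655 ≈ 3.1080%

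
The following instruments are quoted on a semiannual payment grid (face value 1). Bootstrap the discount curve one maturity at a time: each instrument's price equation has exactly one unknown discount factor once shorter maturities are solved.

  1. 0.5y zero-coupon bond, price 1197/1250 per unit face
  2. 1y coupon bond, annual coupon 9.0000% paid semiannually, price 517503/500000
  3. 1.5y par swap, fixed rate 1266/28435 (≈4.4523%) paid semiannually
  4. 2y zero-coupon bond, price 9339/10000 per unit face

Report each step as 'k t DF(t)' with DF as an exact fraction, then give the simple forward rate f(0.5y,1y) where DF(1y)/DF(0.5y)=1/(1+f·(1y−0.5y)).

1 1/2 1197/1250
2 1 2373/2500
3 3/2 9367/10000
4 2 9339/10000
f(0.5y,1y) = ((1197/1250)/(2373/2500) − 1)/(1/2) = 2/113 ≈ 1.7699%

step 1 [0.5y] zero: DF = P = 1197/1250 ≈ 0.957600
step 2 [1y] bond c/2=9/200: DF=(517503/500000 − 9/200·(0.957600))/(1+9/200) = 2373/2500 ≈ 0.949200
step 3 [1.5y] swap r/2=633/28435: DF=(1 − 633/28435·(0.957600+0.949200))/(1+633/28435) = 9367/10000 ≈ 0.936700
step 4 [2y] zero: DF = P = 9339/10000 ≈ 0.933900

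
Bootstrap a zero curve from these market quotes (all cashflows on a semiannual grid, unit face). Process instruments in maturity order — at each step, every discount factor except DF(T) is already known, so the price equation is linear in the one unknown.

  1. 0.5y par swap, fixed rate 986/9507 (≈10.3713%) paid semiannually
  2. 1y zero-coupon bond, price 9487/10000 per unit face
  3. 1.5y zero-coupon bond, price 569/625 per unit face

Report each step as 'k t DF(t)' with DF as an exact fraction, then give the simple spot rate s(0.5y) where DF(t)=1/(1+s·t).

1 1/2 9507/10000
2 1 9487/10000
3 3/2 569/625
s(0.5y) = (1/(9507/10000) − 1)/(1/2) = 986/9507 ≈ 10.3713%

step 1 [0.5y] swap r/2=493/9507: DF=(1 − 493/9507·(0))/(1+493/9507) = 9507/10000 ≈ 0.950700
step 2 [1y] zero: DF = P = 9487/10000 ≈ 0.948700
step 3 [1.5y] zero: DF = P = 569/625 ≈ 0.910400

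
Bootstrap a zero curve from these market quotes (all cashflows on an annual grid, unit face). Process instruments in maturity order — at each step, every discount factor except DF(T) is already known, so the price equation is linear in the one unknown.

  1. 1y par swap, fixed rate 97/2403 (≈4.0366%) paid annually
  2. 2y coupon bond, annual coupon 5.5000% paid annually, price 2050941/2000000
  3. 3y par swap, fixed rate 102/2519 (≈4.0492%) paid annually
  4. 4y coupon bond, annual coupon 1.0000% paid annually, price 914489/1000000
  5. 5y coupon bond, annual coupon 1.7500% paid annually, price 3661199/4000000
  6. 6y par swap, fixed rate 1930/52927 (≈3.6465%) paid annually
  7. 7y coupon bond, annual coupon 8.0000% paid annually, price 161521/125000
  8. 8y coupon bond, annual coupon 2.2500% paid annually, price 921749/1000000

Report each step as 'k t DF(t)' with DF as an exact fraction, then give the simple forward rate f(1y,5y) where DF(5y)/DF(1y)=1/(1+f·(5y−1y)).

step 1 [1y] swap r/1=97/2403: DF=(1 − 97/2403·(0))/(1+97/2403) = 2403/2500 ≈ 0.961200
step 2 [2y] bond c/1=11/200: DF=(2050941/2000000 − 11/200·(0.961200))/(1+11/200) = 9219/10000 ≈ 0.921900
step 3 [3y] swap r/1=102/2519: DF=(1 − 102/2519·(0.961200+0.921900))/(1+102/2519) = 4439/5000 ≈ 0.887800
step 4 [4y] bond c/1=1/100: DF=(914489/1000000 − 1/100·(0.961200+0.921900+0.887800))/(1+1/100) = 439/500 ≈ 0.878000
step 5 [5y] bond c/1=7/400: DF=(3661199/4000000 − 7/400·(0.961200+0.921900+0.887800+0.878000))/(1+7/400) = 523/625 ≈ 0.836800
step 6 [6y] swap r/1=1930/52927: DF=(1 − 1930/52927·(0.961200+0.921900+0.887800+0.878000+0.836800))/(1+1930/52927) = 807/1000 ≈ 0.807000
step 7 [7y] bond c/1=2/25: DF=(161521/125000 − 2/25·(0.961200+0.921900+0.887800+0.878000+0.836800+0.807000))/(1+2/25) = 2011/2500 ≈ 0.804400
step 8 [8y] bond c/1=9/400: DF=(921749/1000000 − 9/400·(0.961200+0.921900+0.887800+0.878000+0.836800+0.807000+0.804400))/(1+9/400) = 7673/10000 ≈ 0.767300

1 1 2403/2500
2 2 9219/10000
3 3 4439/5000
4 4 439/500
5 5 523/625
6 6 807/1000
7 7 2011/2500
8 8 7673/10000
f(1y,5y) = ((2403/2500)/(523/625) − 1)/(4) = 311/8368 ≈ 3.7165%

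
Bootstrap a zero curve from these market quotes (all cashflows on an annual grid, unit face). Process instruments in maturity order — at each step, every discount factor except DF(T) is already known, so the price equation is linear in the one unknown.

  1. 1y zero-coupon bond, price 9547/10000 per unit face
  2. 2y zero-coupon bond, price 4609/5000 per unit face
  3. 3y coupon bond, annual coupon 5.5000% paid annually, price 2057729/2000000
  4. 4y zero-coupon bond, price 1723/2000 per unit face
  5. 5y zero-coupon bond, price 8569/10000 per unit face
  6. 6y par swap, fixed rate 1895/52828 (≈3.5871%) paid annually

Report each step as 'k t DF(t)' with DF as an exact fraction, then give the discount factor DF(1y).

1 1 9547/10000
2 2 4609/5000
3 3 4387/5000
4 4 1723/2000
5 5 8569/10000
6 6 1621/2000
DF(1y) = 9547/10000 ≈ 0.954700

step 1 [1y] zero: DF = P = 9547/10000 ≈ 0.954700
step 2 [2y] zero: DF = P = 4609/5000 ≈ 0.921800
step 3 [3y] bond c/1=11/200: DF=(2057729/2000000 − 11/200·(0.954700+0.921800))/(1+11/200) = 4387/5000 ≈ 0.877400
step 4 [4y] zero: DF = P = 1723/2000 ≈ 0.861500
step 5 [5y] zero: DF = P = 8569/10000 ≈ 0.856900
step 6 [6y] swap r/1=1895/52828: DF=(1 − 1895/52828·(0.954700+0.921800+0.877400+0.861500+0.856900))/(1+1895/52828) = 1621/2000 ≈ 0.810500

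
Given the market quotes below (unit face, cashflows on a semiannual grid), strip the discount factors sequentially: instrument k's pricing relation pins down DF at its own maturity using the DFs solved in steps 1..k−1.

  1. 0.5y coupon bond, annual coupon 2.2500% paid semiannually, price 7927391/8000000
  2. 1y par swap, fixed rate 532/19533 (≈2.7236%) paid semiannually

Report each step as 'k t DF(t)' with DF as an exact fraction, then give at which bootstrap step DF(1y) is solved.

1 1/2 9799/10000
2 1 4867/5000
DF(1y) is solved at step 2

step 1 [0.5y] bond c/2=9/800: DF=(7927391/8000000 − 9/800·(0))/(1+9/800) = 9799/10000 ≈ 0.979900
step 2 [1y] swap r/2=266/19533: DF=(1 − 266/19533·(0.979900))/(1+266/19533) = 4867/5000 ≈ 0.973400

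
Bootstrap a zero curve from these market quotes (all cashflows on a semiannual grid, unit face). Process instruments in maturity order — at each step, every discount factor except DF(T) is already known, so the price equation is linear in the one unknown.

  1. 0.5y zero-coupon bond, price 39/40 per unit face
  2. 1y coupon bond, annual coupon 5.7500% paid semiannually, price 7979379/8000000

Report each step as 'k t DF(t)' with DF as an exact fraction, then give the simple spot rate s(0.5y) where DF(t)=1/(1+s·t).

step 1 [0.5y] zero: DF = P = 39/40 ≈ 0.975000
step 2 [1y] bond c/2=23/800: DF=(7979379/8000000 − 23/800·(0.975000))/(1+23/800) = 9423/10000 ≈ 0.942300

1 1/2 39/40
2 1 9423/10000
s(0.5y) = (1/(39/40) − 1)/(1/2) = 2/39 ≈ 5.1282%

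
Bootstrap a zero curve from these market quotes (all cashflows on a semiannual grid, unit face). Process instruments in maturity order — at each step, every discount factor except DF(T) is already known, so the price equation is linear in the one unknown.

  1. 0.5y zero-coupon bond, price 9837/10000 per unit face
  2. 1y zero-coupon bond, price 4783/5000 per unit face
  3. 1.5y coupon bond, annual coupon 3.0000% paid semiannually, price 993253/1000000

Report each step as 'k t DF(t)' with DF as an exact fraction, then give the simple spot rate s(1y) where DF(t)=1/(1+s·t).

step 1 [0.5y] zero: DF = P = 9837/10000 ≈ 0.983700
step 2 [1y] zero: DF = P = 4783/5000 ≈ 0.956600
step 3 [1.5y] bond c/2=3/200: DF=(993253/1000000 − 3/200·(0.983700+0.956600))/(1+3/200) = 9499/10000 ≈ 0.949900

1 1/2 9837/10000
2 1 4783/5000
3 3/2 9499/10000
s(1y) = (1/(4783/5000) − 1)/(1) = 217/4783 ≈ 4.5369%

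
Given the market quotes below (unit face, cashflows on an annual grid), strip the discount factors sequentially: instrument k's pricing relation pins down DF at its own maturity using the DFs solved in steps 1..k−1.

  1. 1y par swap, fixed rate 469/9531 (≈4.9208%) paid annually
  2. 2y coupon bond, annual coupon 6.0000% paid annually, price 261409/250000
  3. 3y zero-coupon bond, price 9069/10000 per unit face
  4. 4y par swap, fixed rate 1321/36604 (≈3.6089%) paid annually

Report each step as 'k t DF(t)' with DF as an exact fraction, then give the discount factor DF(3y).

1 1 9531/10000
2 2 373/400
3 3 9069/10000
4 4 8679/10000
DF(3y) = 9069/10000 ≈ 0.906900

step 1 [1y] swap r/1=469/9531: DF=(1 − 469/9531·(0))/(1+469/9531) = 9531/10000 ≈ 0.953100
step 2 [2y] bond c/1=3/50: DF=(261409/250000 − 3/50·(0.953100))/(1+3/50) = 373/400 ≈ 0.932500
step 3 [3y] zero: DF = P = 9069/10000 ≈ 0.906900
step 4 [4y] swap r/1=1321/36604: DF=(1 − 1321/36604·(0.953100+0.932500+0.906900))/(1+1321/36604) = 8679/10000 ≈ 0.867900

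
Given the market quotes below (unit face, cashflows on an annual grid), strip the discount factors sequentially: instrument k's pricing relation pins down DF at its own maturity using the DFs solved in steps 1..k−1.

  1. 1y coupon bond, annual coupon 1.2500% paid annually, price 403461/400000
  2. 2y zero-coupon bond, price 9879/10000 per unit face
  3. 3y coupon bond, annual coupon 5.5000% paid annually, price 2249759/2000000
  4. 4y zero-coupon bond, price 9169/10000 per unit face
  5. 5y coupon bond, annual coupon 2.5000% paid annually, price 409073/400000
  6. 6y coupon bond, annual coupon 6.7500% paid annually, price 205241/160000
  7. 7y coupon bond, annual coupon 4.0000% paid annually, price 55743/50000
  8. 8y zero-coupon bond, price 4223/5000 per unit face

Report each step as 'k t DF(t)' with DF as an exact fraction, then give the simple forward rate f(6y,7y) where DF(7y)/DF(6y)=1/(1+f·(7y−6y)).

step 1 [1y] bond c/1=1/80: DF=(403461/400000 − 1/80·(0))/(1+1/80) = 4981/5000 ≈ 0.996200
step 2 [2y] zero: DF = P = 9879/10000 ≈ 0.987900
step 3 [3y] bond c/1=11/200: DF=(2249759/2000000 − 11/200·(0.996200+0.987900))/(1+11/200) = 2407/2500 ≈ 0.962800
step 4 [4y] zero: DF = P = 9169/10000 ≈ 0.916900
step 5 [5y] bond c/1=1/40: DF=(409073/400000 − 1/40·(0.996200+0.987900+0.962800+0.916900))/(1+1/40) = 1807/2000 ≈ 0.903500
step 6 [6y] bond c/1=27/400: DF=(205241/160000 − 27/400·(0.996200+0.987900+0.962800+0.916900+0.903500))/(1+27/400) = 4501/5000 ≈ 0.900200
step 7 [7y] bond c/1=1/25: DF=(55743/50000 − 1/25·(0.996200+0.987900+0.962800+0.916900+0.903500+0.900200))/(1+1/25) = 427/500 ≈ 0.854000
step 8 [8y] zero: DF = P = 4223/5000 ≈ 0.844600

1 1 4981/5000
2 2 9879/10000
3 3 2407/2500
4 4 9169/10000
5 5 1807/2000
6 6 4501/5000
7 7 427/500
8 8 4223/5000
f(6y,7y) = ((4501/5000)/(427/500) − 1)/(1) = 33/610 ≈ 5.4098%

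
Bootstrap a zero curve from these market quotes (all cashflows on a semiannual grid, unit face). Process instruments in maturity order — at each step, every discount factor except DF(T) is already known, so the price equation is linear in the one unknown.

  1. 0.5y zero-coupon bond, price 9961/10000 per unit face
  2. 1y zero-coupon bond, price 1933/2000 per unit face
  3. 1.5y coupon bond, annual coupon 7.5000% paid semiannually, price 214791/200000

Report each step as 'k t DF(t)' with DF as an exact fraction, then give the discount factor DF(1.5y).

1 1/2 9961/10000
2 1 1933/2000
3 3/2 4821/5000
DF(1.5y) = 4821/5000 ≈ 0.964200

step 1 [0.5y] zero: DF = P = 9961/10000 ≈ 0.996100
step 2 [1y] zero: DF = P = 1933/2000 ≈ 0.966500
step 3 [1.5y] bond c/2=3/80: DF=(214791/200000 − 3/80·(0.996100+0.966500))/(1+3/80) = 4821/5000 ≈ 0.964200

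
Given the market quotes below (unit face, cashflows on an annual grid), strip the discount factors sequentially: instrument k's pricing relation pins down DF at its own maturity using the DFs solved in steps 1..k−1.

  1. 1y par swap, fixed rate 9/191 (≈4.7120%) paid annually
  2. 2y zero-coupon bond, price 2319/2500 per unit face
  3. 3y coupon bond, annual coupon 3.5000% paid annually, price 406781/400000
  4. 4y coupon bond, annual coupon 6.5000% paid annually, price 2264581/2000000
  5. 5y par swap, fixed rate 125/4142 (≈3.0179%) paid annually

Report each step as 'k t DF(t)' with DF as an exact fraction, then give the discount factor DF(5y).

1 1 191/200
2 2 2319/2500
3 3 9189/10000
4 4 4461/5000
5 5 69/80
DF(5y) = 69/80 ≈ 0.862500

step 1 [1y] swap r/1=9/191: DF=(1 − 9/191·(0))/(1+9/191) = 191/200 ≈ 0.955000
step 2 [2y] zero: DF = P = 2319/2500 ≈ 0.927600
step 3 [3y] bond c/1=7/200: DF=(406781/400000 − 7/200·(0.955000+0.927600))/(1+7/200) = 9189/10000 ≈ 0.918900
step 4 [4y] bond c/1=13/200: DF=(2264581/2000000 − 13/200·(0.955000+0.927600+0.918900))/(1+13/200) = 4461/5000 ≈ 0.892200
step 5 [5y] swap r/1=125/4142: DF=(1 − 125/4142·(0.955000+0.927600+0.918900+0.892200))/(1+125/4142) = 69/80 ≈ 0.862500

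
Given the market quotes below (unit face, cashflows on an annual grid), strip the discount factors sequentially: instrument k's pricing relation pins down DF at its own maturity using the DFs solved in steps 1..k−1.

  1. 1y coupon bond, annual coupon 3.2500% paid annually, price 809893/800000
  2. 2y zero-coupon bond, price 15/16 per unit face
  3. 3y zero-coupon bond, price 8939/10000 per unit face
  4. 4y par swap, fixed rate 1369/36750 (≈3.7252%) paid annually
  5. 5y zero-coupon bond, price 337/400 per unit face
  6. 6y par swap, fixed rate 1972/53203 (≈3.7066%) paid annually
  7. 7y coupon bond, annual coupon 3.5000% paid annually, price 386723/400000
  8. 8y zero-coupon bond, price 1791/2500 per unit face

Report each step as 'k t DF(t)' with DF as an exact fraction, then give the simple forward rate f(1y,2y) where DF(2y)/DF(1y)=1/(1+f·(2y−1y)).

1 1 1961/2000
2 2 15/16
3 3 8939/10000
4 4 8631/10000
5 5 337/400
6 6 2007/2500
7 7 3771/5000
8 8 1791/2500
f(1y,2y) = ((1961/2000)/(15/16) − 1)/(1) = 86/1875 ≈ 4.5867%

step 1 [1y] bond c/1=13/400: DF=(809893/800000 − 13/400·(0))/(1+13/400) = 1961/2000 ≈ 0.980500
step 2 [2y] zero: DF = P = 15/16 ≈ 0.937500
step 3 [3y] zero: DF = P = 8939/10000 ≈ 0.893900
step 4 [4y] swap r/1=1369/36750: DF=(1 − 1369/36750·(0.980500+0.937500+0.893900))/(1+1369/36750) = 8631/10000 ≈ 0.863100
step 5 [5y] zero: DF = P = 337/400 ≈ 0.842500
step 6 [6y] swap r/1=1972/53203: DF=(1 − 1972/53203·(0.980500+0.937500+0.893900+0.863100+0.842500))/(1+1972/53203) = 2007/2500 ≈ 0.802800
step 7 [7y] bond c/1=7/200: DF=(386723/400000 − 7/200·(0.980500+0.937500+0.893900+0.863100+0.842500+0.802800))/(1+7/200) = 3771/5000 ≈ 0.754200
step 8 [8y] zero: DF = P = 1791/2500 ≈ 0.716400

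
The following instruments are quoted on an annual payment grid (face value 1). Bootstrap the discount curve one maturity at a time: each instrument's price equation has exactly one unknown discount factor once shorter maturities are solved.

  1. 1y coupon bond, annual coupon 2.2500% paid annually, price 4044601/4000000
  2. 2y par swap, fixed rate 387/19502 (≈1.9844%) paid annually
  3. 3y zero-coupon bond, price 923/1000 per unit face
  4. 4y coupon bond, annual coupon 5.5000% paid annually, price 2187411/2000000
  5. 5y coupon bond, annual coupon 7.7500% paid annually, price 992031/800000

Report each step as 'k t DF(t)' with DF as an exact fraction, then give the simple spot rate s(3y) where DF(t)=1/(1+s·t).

step 1 [1y] bond c/1=9/400: DF=(4044601/4000000 − 9/400·(0))/(1+9/400) = 9889/10000 ≈ 0.988900
step 2 [2y] swap r/1=387/19502: DF=(1 − 387/19502·(0.988900))/(1+387/19502) = 9613/10000 ≈ 0.961300
step 3 [3y] zero: DF = P = 923/1000 ≈ 0.923000
step 4 [4y] bond c/1=11/200: DF=(2187411/2000000 − 11/200·(0.988900+0.961300+0.923000))/(1+11/200) = 8869/10000 ≈ 0.886900
step 5 [5y] bond c/1=31/400: DF=(992031/800000 − 31/400·(0.988900+0.961300+0.923000+0.886900))/(1+31/400) = 2201/2500 ≈ 0.880400

1 1 9889/10000
2 2 9613/10000
3 3 923/1000
4 4 8869/10000
5 5 2201/2500
s(3y) = (1/(923/1000) − 1)/(3) = 77/2769 ≈ 2.7808%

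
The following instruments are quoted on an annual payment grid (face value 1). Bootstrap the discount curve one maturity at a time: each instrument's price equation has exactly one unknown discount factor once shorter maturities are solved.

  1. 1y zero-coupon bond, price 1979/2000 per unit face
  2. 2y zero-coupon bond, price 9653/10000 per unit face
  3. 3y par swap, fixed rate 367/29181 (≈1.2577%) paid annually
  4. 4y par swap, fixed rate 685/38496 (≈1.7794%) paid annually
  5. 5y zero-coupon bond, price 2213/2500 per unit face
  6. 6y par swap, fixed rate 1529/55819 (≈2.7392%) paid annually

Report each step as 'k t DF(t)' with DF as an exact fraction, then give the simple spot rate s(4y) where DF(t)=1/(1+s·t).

step 1 [1y] zero: DF = P = 1979/2000 ≈ 0.989500
step 2 [2y] zero: DF = P = 9653/10000 ≈ 0.965300
step 3 [3y] swap r/1=367/29181: DF=(1 − 367/29181·(0.989500+0.965300))/(1+367/29181) = 9633/10000 ≈ 0.963300
step 4 [4y] swap r/1=685/38496: DF=(1 − 685/38496·(0.989500+0.965300+0.963300))/(1+685/38496) = 1863/2000 ≈ 0.931500
step 5 [5y] zero: DF = P = 2213/2500 ≈ 0.885200
step 6 [6y] swap r/1=1529/55819: DF=(1 − 1529/55819·(0.989500+0.965300+0.963300+0.931500+0.885200))/(1+1529/55819) = 8471/10000 ≈ 0.847100

1 1 1979/2000
2 2 9653/10000
3 3 9633/10000
4 4 1863/2000
5 5 2213/2500
6 6 8471/10000
s(4y) = (1/(1863/2000) − 1)/(4) = 137/7452 ≈ 1.8384%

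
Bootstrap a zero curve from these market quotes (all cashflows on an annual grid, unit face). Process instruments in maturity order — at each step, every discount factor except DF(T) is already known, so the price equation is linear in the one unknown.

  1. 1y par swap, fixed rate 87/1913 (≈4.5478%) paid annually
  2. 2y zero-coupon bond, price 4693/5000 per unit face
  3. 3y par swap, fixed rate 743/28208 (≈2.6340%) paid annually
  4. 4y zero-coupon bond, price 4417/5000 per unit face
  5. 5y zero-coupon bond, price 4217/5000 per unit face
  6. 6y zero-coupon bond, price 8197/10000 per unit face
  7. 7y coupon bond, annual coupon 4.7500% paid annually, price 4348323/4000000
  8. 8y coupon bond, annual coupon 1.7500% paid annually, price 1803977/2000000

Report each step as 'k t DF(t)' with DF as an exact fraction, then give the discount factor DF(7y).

1 1 1913/2000
2 2 4693/5000
3 3 9257/10000
4 4 4417/5000
5 5 4217/5000
6 6 8197/10000
7 7 993/1250
8 8 1561/2000
DF(7y) = 993/1250 ≈ 0.794400

step 1 [1y] swap r/1=87/1913: DF=(1 − 87/1913·(0))/(1+87/1913) = 1913/2000 ≈ 0.956500
step 2 [2y] zero: DF = P = 4693/5000 ≈ 0.938600
step 3 [3y] swap r/1=743/28208: DF=(1 − 743/28208·(0.956500+0.938600))/(1+743/28208) = 9257/10000 ≈ 0.925700
step 4 [4y] zero: DF = P = 4417/5000 ≈ 0.883400
step 5 [5y] zero: DF = P = 4217/5000 ≈ 0.843400
step 6 [6y] zero: DF = P = 8197/10000 ≈ 0.819700
step 7 [7y] bond c/1=19/400: DF=(4348323/4000000 − 19/400·(0.956500+0.938600+0.925700+0.883400+0.843400+0.819700))/(1+19/400) = 993/1250 ≈ 0.794400
step 8 [8y] bond c/1=7/400: DF=(1803977/2000000 − 7/400·(0.956500+0.938600+0.925700+0.883400+0.843400+0.819700+0.794400))/(1+7/400) = 1561/2000 ≈ 0.780500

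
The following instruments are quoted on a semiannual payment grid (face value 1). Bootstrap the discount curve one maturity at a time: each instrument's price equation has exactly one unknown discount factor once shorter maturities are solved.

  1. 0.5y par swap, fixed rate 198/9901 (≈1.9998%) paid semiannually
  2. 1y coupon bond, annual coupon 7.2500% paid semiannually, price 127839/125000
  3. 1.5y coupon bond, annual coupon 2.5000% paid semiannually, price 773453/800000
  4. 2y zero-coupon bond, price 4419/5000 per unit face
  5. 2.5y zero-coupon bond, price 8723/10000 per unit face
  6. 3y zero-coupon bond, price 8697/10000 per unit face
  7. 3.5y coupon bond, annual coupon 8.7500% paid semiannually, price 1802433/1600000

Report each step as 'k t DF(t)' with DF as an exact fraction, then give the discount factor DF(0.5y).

1 1/2 9901/10000
2 1 9523/10000
3 3/2 9309/10000
4 2 4419/5000
5 5/2 8723/10000
6 3 8697/10000
7 7/2 1061/1250
DF(0.5y) = 9901/10000 ≈ 0.990100

step 1 [0.5y] swap r/2=99/9901: DF=(1 − 99/9901·(0))/(1+99/9901) = 9901/10000 ≈ 0.990100
step 2 [1y] bond c/2=29/800: DF=(127839/125000 − 29/800·(0.990100))/(1+29/800) = 9523/10000 ≈ 0.952300
step 3 [1.5y] bond c/2=1/80: DF=(773453/800000 − 1/80·(0.990100+0.952300))/(1+1/80) = 9309/10000 ≈ 0.930900
step 4 [2y] zero: DF = P = 4419/5000 ≈ 0.883800
step 5 [2.5y] zero: DF = P = 8723/10000 ≈ 0.872300
step 6 [3y] zero: DF = P = 8697/10000 ≈ 0.869700
step 7 [3.5y] bond c/2=7/160: DF=(1802433/1600000 − 7/160·(0.990100+0.952300+0.930900+0.883800+0.872300+0.869700))/(1+7/160) = 1061/1250 ≈ 0.848800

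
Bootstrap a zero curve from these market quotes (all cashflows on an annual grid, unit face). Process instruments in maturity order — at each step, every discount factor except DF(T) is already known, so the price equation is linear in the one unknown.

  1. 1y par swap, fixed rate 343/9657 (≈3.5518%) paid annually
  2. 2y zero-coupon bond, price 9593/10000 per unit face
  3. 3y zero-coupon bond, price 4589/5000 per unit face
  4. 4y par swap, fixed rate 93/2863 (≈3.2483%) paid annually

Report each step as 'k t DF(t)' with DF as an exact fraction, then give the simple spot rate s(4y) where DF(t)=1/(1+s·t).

1 1 9657/10000
2 2 9593/10000
3 3 4589/5000
4 4 8791/10000
s(4y) = (1/(8791/10000) − 1)/(4) = 1209/35164 ≈ 3.4382%

step 1 [1y] swap r/1=343/9657: DF=(1 − 343/9657·(0))/(1+343/9657) = 9657/10000 ≈ 0.965700
step 2 [2y] zero: DF = P = 9593/10000 ≈ 0.959300
step 3 [3y] zero: DF = P = 4589/5000 ≈ 0.917800
step 4 [4y] swap r/1=93/2863: DF=(1 − 93/2863·(0.965700+0.959300+0.917800))/(1+93/2863) = 8791/10000 ≈ 0.879100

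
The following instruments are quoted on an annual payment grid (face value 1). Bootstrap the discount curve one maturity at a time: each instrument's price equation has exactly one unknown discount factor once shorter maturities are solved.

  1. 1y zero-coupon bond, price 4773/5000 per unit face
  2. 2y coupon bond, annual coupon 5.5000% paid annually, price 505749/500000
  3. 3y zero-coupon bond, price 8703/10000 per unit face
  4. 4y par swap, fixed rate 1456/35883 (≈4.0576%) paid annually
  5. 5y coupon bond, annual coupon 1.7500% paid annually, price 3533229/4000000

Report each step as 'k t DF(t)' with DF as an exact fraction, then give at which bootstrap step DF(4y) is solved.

step 1 [1y] zero: DF = P = 4773/5000 ≈ 0.954600
step 2 [2y] bond c/1=11/200: DF=(505749/500000 − 11/200·(0.954600))/(1+11/200) = 909/1000 ≈ 0.909000
step 3 [3y] zero: DF = P = 8703/10000 ≈ 0.870300
step 4 [4y] swap r/1=1456/35883: DF=(1 − 1456/35883·(0.954600+0.909000+0.870300))/(1+1456/35883) = 534/625 ≈ 0.854400
step 5 [5y] bond c/1=7/400: DF=(3533229/4000000 − 7/400·(0.954600+0.909000+0.870300+0.854400))/(1+7/400) = 504/625 ≈ 0.806400

1 1 4773/5000
2 2 909/1000
3 3 8703/10000
4 4 534/625
5 5 504/625
DF(4y) is solved at step 4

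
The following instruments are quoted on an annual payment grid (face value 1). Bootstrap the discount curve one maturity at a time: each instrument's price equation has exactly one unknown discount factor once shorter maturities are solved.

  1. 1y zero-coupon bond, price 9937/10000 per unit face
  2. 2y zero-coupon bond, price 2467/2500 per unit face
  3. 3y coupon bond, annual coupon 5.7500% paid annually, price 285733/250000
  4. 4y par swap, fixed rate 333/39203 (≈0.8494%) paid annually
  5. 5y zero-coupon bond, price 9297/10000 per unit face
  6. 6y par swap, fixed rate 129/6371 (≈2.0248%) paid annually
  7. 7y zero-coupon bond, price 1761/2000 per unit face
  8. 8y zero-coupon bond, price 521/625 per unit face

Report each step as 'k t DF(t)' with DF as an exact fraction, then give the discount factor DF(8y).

1 1 9937/10000
2 2 2467/2500
3 3 9731/10000
4 4 9667/10000
5 5 9297/10000
6 6 8839/10000
7 7 1761/2000
8 8 521/625
DF(8y) = 521/625 ≈ 0.833600

step 1 [1y] zero: DF = P = 9937/10000 ≈ 0.993700
step 2 [2y] zero: DF = P = 2467/2500 ≈ 0.986800
step 3 [3y] bond c/1=23/400: DF=(285733/250000 − 23/400·(0.993700+0.986800))/(1+23/400) = 9731/10000 ≈ 0.973100
step 4 [4y] swap r/1=333/39203: DF=(1 − 333/39203·(0.993700+0.986800+0.973100))/(1+333/39203) = 9667/10000 ≈ 0.966700
step 5 [5y] zero: DF = P = 9297/10000 ≈ 0.929700
step 6 [6y] swap r/1=129/6371: DF=(1 − 129/6371·(0.993700+0.986800+0.973100+0.966700+0.929700))/(1+129/6371) = 8839/10000 ≈ 0.883900
step 7 [7y] zero: DF = P = 1761/2000 ≈ 0.880500
step 8 [8y] zero: DF = P = 521/625 ≈ 0.833600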